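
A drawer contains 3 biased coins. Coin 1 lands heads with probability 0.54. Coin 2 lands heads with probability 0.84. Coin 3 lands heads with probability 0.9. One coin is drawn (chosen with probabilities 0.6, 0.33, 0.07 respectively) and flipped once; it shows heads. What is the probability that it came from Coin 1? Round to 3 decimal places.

Posterior probability ≈ 0.488

Tabulate prior·likelihood by source: [1] prior 0.6, lik 0.54, product 0.3240; [2] prior 0.33, lik 0.84, product 0.2772; [3] prior 0.07, lik 0.9, product 0.06300.
Normalizing constant = 0.66420; the posterior for Coin 1 is its product over the sum, 0.3240/0.66420 = 0.488.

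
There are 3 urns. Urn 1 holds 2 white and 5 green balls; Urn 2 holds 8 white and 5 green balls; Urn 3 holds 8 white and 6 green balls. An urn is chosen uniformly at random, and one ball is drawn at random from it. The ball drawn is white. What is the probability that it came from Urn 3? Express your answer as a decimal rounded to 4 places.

Tabulate prior·likelihood by source: [1] prior 0.333333, lik 0.2857, product 0.09524; [2] prior 0.333333, lik 0.6154, product 0.2051; [3] prior 0.333333, lik 0.5714, product 0.1905.
Normalizing constant = 0.49084; the posterior for Urn 3 is its product over the sum, 0.1905/0.49084 = 0.3881.

Posterior probability ≈ 0.3881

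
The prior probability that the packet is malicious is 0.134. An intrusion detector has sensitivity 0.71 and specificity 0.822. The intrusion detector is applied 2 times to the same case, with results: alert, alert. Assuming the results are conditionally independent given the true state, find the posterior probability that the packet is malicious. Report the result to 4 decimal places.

Let H be the event that the packet is malicious; start with P(H) = 0.134. P('alert'|H) = 0.71, P('alert'|¬H) = 0.178.
Update on result 1 ('alert'): P(H) ← 0.71·0.1340 / (0.71·0.1340 + 0.178·0.8660) = 0.095140/0.24929 = 0.3816.
Update on result 2 ('alert'): P(H) ← 0.71·0.3816 / (0.71·0.3816 + 0.178·0.6184) = 0.27097/0.38104 = 0.7111.

Posterior P(H) ≈ 0.7111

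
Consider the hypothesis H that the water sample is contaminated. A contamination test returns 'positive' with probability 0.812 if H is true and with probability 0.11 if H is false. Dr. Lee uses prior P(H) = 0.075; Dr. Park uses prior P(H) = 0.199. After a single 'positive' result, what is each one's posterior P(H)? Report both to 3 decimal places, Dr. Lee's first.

Dr. Lee: 0.374; Dr. Park: 0.647

The likelihood ratio for a 'positive' result is 0.812/0.11 = 7.3818.
Dr. Lee: prior odds 0.075/0.925 = 0.081081; posterior odds 0.59853; posterior probability 0.374.
Dr. Park: prior odds 0.199/0.801 = 0.24844; posterior odds 1.8339; posterior probability 0.647.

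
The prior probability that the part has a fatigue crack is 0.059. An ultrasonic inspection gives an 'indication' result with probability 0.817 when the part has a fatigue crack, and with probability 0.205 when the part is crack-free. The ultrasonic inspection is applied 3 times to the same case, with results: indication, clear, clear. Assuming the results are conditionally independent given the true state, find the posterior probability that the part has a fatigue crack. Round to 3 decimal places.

Let H be the event that the part has a fatigue crack; start with P(H) = 0.059. P('indication'|H) = 0.817, P('indication'|¬H) = 0.205.
Update on result 1 ('indication'): P(H) ← 0.817·0.0590 / (0.817·0.0590 + 0.205·0.9410) = 0.048203/0.24111 = 0.1999.
Update on result 2 ('clear'): P(H) ← 0.183·0.1999 / (0.183·0.1999 + 0.795·0.8001) = 0.036586/0.67265 = 0.0544.
Update on result 3 ('clear'): P(H) ← 0.183·0.0544 / (0.183·0.0544 + 0.795·0.9456) = 0.0099535/0.76171 = 0.0131.

Posterior P(H) ≈ 0.013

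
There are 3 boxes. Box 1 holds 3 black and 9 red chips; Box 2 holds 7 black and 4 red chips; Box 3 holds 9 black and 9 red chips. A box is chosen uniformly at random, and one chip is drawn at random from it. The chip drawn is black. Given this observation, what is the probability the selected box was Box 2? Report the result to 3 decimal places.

Posterior probability ≈ 0.459

P(black|Box 1) = 0.25; P(black|Box 2) = 0.6364; P(black|Box 3) = 0.5.
Prior × likelihood for each source: 0.333333·0.25=0.08333, 0.333333·0.6364=0.2121, 0.333333·0.5=0.1667. Summing gives P(black) = 0.46212.
P(Box 2 | black) = 0.2121 / 0.46212 = 0.459.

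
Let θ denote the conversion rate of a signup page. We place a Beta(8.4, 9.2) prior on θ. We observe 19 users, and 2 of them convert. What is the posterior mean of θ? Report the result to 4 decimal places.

The binomial likelihood is conjugate to the Beta prior: with 2 successes and 17 failures, the posterior is Beta(8.4+2, 9.2+17) = Beta(10.4, 26.2).
Posterior mean = α/(α+β) = 10.4/36.6 = 0.2842.

Posterior mean ≈ 0.2842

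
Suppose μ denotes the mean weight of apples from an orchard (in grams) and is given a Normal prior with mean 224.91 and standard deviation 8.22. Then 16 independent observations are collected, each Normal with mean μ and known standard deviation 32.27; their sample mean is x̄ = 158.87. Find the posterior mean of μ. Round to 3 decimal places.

Prior precision 1/τ₀² = 1/8.22² = 0.0147998; data precision n/σ² = 16/32.27² = 0.0153646.
Posterior precision = 0.0147998 + 0.0153646 = 0.0301644.
Posterior mean = (0.0147998·224.91 + 0.0153646·158.87) / 0.0301644 = 191.272.

Posterior mean ≈ 191.272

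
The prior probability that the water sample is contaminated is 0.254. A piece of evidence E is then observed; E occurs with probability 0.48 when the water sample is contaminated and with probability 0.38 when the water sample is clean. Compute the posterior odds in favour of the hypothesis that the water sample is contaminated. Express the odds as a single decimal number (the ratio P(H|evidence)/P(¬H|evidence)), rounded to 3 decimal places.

Posterior odds ≈ 0.430

Prior odds = 0.254/(1−0.254) = 0.34048. In log-odds, ln(0.34048) = -1.0774.
Add log likelihood ratio: ln(1.2632) = 0.23361.
Posterior log-odds = -0.84378, so posterior odds = exp(-0.84378) = 0.43008.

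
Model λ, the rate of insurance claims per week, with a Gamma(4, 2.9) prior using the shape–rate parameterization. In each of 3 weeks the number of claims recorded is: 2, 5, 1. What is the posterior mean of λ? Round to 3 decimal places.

The Poisson likelihood adds the total count to the shape and the number of exposure periods to the rate. Here ∑xᵢ = 8 and n = 3, so shape 4→12 and rate 2.9→5.9.
E[λ | data] = 12/5.9 = 2.034.

Posterior mean ≈ 2.034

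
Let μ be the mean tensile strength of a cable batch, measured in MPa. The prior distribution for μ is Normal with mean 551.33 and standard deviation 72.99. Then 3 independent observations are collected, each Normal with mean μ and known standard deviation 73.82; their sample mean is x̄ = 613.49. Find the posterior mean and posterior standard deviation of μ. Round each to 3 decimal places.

Posterior mean ≈ 597.685; posterior SD ≈ 36.805

Prior precision 1/τ₀² = 1/72.99² = 0.00018770; data precision n/σ² = 3/73.82² = 0.00055052.
Posterior precision = 0.00018770 + 0.00055052 = 0.00073822, giving posterior SD = 1/√0.00073822 = 36.805.
Posterior mean = (0.00018770·551.33 + 0.00055052·613.49) / 0.00073822 = 597.685.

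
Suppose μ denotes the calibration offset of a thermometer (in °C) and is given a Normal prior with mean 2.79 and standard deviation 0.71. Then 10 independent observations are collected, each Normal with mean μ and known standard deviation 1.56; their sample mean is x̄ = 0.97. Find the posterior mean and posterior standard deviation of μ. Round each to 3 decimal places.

Prior precision 1/τ₀² = 1/0.71² = 1.98373; data precision n/σ² = 10/1.56² = 4.10914.
Posterior precision = 1.98373 + 4.10914 = 6.09287, giving posterior SD = 1/√6.09287 = 0.405.
Posterior mean = (1.98373·2.79 + 4.10914·0.97) / 6.09287 = 1.563.

Posterior mean ≈ 1.563; posterior SD ≈ 0.405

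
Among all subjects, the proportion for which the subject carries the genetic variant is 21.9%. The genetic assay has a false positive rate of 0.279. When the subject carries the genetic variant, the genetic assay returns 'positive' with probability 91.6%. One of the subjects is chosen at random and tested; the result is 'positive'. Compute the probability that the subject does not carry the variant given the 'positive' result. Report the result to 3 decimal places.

Let H be the event that the subject carries the genetic variant. P(H) = 0.219, so P(¬H) = 0.781. With E the 'positive' result, P(E|H) = 0.916 and P(E|¬H) = 0.279.
P(E) = 0.916·0.219 + 0.279·0.781 = 0.20060 + 0.21790 = 0.41850.
By Bayes' theorem, P(H|E) = 0.20060 / 0.41850 = 0.479. Hence P(¬H|E) = 1 − 0.479 = 0.521.

P(¬H | E) ≈ 0.521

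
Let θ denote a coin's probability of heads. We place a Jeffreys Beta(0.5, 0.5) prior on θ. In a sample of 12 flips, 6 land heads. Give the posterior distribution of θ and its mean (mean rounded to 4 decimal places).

Posterior: Beta(6.5, 6.5); mean ≈ 0.5000

Observing 6 successes and 6 failures updates Beta(0.5, 0.5) by adding the success and failure counts to the two shape parameters: α = 0.5+6 = 6.5, β = 0.5+6 = 6.5.
E[θ | data] = 6.5/(6.5+6.5) = 0.5000.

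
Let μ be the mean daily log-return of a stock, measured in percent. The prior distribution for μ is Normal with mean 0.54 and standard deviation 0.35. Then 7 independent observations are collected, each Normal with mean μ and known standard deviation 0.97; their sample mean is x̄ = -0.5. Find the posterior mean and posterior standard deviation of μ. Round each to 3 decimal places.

With known σ, the Normal prior is conjugate. Weight on the data is w = (n/σ²)/(n/σ² + 1/τ₀²) = 7.43969/(7.43969+8.16327) = 0.47681.
Posterior mean = w·x̄ + (1−w)·μ₀ = 0.47681·-0.5 + 0.52319·0.54 = 0.044. Posterior variance = 1/(7.43969+8.16327) = 0.0640904, so SD = 0.253.

Posterior mean ≈ 0.044; posterior SD ≈ 0.253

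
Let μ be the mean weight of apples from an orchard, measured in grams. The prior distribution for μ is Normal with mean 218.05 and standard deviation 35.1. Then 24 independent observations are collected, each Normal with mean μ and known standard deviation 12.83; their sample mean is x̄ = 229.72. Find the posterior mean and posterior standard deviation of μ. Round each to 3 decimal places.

Posterior mean ≈ 229.655; posterior SD ≈ 2.612

Prior precision 1/τ₀² = 1/35.1² = 0.00081168; data precision n/σ² = 24/12.83² = 0.145800.
Posterior precision = 0.00081168 + 0.145800 = 0.146612, giving posterior SD = 1/√0.146612 = 2.612.
Posterior mean = (0.00081168·218.05 + 0.145800·229.72) / 0.146612 = 229.655.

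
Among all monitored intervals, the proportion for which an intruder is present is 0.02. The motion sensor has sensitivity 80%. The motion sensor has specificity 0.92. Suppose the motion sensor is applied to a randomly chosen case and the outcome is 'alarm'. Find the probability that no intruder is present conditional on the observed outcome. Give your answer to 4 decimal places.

Let H be the event that an intruder is present. P(H) = 0.02, so P(¬H) = 0.98. With E the 'alarm' result, P(E|H) = 0.8 and P(E|¬H) = 0.08.
P(E) = 0.8·0.02 + 0.08·0.98 = 0.016000 + 0.078400 = 0.094400.
By Bayes' theorem, P(H|E) = 0.016000 / 0.094400 = 0.1695. Hence P(¬H|E) = 1 − 0.1695 = 0.8305.

P(¬H | E) ≈ 0.8305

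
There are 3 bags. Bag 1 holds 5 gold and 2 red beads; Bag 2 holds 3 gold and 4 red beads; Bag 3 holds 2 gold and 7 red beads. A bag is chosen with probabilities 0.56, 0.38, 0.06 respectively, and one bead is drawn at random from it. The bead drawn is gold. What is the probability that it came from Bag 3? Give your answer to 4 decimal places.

P(gold|Bag 1) = 0.7143; P(gold|Bag 2) = 0.4286; P(gold|Bag 3) = 0.2222.
Prior × likelihood for each source: 0.56·0.7143=0.4000, 0.38·0.4286=0.1629, 0.06·0.2222=0.01333. Summing gives P(gold) = 0.57619.
P(Bag 3 | gold) = 0.01333 / 0.57619 = 0.0231.

Posterior probability ≈ 0.0231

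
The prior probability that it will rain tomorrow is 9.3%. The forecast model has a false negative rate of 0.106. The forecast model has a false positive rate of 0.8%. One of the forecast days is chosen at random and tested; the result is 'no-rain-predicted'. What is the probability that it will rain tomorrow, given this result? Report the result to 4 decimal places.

P(H | E) ≈ 0.0108

Write H for 'it will rain tomorrow'. Prior odds H:¬H = 0.093/0.907 = 0.10254. For the 'no-rain-predicted' outcome, the likelihood ratio is 0.106/0.992 = 0.10685.
Posterior odds = 0.10254 × 0.10685 = 0.010956, so P(H|E) = 0.010956/(1+0.010956) = 0.0108.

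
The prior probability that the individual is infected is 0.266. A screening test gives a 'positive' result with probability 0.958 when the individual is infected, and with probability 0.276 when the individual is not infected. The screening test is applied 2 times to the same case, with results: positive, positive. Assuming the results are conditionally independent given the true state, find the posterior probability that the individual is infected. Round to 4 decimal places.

Posterior P(H) ≈ 0.8136

With H the event that the individual is infected, the joint likelihood of the observed sequence is P(data|H) = 0.958·0.958 = 0.91776 and P(data|¬H) = 0.276·0.276 = 0.076176.
Bayes: P(H|data) = 0.266·0.91776 / (0.266·0.91776 + 0.734·0.076176) = 0.24413/0.30004 = 0.8136.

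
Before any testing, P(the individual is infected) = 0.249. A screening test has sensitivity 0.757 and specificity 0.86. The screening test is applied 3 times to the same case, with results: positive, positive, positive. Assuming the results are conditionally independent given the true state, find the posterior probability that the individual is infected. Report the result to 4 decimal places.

Posterior P(H) ≈ 0.9813

Let H be the event that the individual is infected; start with P(H) = 0.249. P('positive'|H) = 0.757, P('positive'|¬H) = 0.14.
Update on result 1 ('positive'): P(H) ← 0.757·0.2490 / (0.757·0.2490 + 0.14·0.7510) = 0.18849/0.29363 = 0.6419.
Update on result 2 ('positive'): P(H) ← 0.757·0.6419 / (0.757·0.6419 + 0.14·0.3581) = 0.48594/0.53607 = 0.9065.
Update on result 3 ('positive'): P(H) ← 0.757·0.9065 / (0.757·0.9065 + 0.14·0.0935) = 0.68621/0.69930 = 0.9813.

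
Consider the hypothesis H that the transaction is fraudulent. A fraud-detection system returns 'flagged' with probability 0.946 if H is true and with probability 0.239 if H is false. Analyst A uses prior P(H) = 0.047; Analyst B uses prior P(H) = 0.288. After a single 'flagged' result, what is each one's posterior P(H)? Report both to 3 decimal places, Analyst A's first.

P('+'|H) = 0.946, P('+'|¬H) = 0.239.
Analyst A: numerator 0.946·0.047 = 0.044462; evidence = 0.044462+0.239·0.953 = 0.27223; posterior = 0.163.
Analyst B: numerator 0.946·0.288 = 0.27245; evidence = 0.27245+0.239·0.712 = 0.44262; posterior = 0.616.

Analyst A: 0.163; Analyst B: 0.616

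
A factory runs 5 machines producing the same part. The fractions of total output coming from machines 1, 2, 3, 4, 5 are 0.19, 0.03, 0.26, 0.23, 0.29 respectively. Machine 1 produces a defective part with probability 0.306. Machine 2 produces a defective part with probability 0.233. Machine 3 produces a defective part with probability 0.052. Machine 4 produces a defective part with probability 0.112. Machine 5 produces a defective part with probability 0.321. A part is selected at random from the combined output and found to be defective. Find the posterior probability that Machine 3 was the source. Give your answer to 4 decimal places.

Posterior probability ≈ 0.0685

P(defective|M1) = 0.306; P(defective|M2) = 0.233; P(defective|M3) = 0.052; P(defective|M4) = 0.112; P(defective|M5) = 0.321.
Prior × likelihood for each source: 0.19·0.306=0.05814, 0.03·0.233=0.006990, 0.26·0.052=0.01352, 0.23·0.112=0.02576, 0.29·0.321=0.09309. Summing gives P(defective) = 0.19750.
P(Machine 3 | defective) = 0.01352 / 0.19750 = 0.0685.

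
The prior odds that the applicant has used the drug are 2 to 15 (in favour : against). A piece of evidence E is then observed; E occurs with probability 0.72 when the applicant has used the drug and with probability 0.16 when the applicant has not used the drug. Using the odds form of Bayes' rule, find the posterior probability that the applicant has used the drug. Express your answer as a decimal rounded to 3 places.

Prior odds = 2/15 = 0.13333. In log-odds, ln(0.13333) = -2.0149.
Add log likelihood ratio: ln(4.5000) = 1.5041.
Posterior log-odds = -0.51083, so posterior odds = exp(-0.51083) = 0.60000. Converting, P(H|E) = 0.60000/1.6000 = 0.375.

Posterior probability ≈ 0.375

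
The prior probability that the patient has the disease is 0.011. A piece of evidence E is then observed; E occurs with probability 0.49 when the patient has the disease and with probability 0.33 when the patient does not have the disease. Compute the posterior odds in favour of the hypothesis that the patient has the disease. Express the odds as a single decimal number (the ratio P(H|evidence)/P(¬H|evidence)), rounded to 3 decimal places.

Posterior odds ≈ 0.017

Prior odds = 0.011/(1−0.011) = 0.011122. In log-odds, ln(0.011122) = -4.4988.
Add log likelihood ratio: ln(1.4848) = 0.39531.
Posterior log-odds = -4.1035, so posterior odds = exp(-4.1035) = 0.016515.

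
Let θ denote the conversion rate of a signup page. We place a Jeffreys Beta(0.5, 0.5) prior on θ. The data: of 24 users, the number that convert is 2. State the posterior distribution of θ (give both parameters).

Posterior: Beta(2.5, 22.5)

The binomial likelihood is conjugate to the Beta prior: with 2 successes and 22 failures, the posterior is Beta(0.5+2, 0.5+22) = Beta(2.5, 22.5).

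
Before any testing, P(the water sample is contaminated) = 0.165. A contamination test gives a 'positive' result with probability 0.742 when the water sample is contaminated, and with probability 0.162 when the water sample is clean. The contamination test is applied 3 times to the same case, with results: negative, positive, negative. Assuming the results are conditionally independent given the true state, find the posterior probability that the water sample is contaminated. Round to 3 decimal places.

Let H be the event that the water sample is contaminated; start with P(H) = 0.165. P('positive'|H) = 0.742, P('positive'|¬H) = 0.162.
Update on result 1 ('negative'): P(H) ← 0.258·0.1650 / (0.258·0.1650 + 0.838·0.8350) = 0.042570/0.74230 = 0.0573.
Update on result 2 ('positive'): P(H) ← 0.742·0.0573 / (0.742·0.0573 + 0.162·0.9427) = 0.042553/0.19526 = 0.2179.
Update on result 3 ('negative'): P(H) ← 0.258·0.2179 / (0.258·0.2179 + 0.838·0.7821) = 0.056225/0.71160 = 0.0790.

Posterior P(H) ≈ 0.079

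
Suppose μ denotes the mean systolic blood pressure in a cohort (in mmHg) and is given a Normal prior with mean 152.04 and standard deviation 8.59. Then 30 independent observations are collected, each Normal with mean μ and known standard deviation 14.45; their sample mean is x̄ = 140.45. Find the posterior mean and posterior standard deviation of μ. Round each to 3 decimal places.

Posterior mean ≈ 141.449; posterior SD ≈ 2.522

With known σ, the Normal prior is conjugate. Weight on the data is w = (n/σ²)/(n/σ² + 1/τ₀²) = 0.143676/(0.143676+0.0135523) = 0.91381.
Posterior mean = w·x̄ + (1−w)·μ₀ = 0.91381·140.45 + 0.086195·152.04 = 141.449. Posterior variance = 1/(0.143676+0.0135523) = 6.36016, so SD = 2.522.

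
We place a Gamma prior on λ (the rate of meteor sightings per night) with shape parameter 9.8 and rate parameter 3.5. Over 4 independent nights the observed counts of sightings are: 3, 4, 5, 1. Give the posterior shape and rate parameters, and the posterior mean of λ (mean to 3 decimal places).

Total count ∑xᵢ = 13 over n = 4 nights.
Gamma is conjugate to the Poisson likelihood: posterior is Gamma(shape = 9.8+13 = 22.8, rate = 3.5+4 = 7.5).
E[λ | data] = 22.8/7.5 = 3.040.

Posterior: Gamma(shape=22.8, rate=7.5); mean ≈ 3.040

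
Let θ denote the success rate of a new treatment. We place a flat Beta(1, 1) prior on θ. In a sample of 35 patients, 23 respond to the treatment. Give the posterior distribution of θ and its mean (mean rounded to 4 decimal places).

Posterior: Beta(24, 13); mean ≈ 0.6486

Observing 23 successes and 12 failures updates Beta(1, 1) by adding the success and failure counts to the two shape parameters: α = 1+23 = 24, β = 1+12 = 13.
E[θ | data] = 24/(24+13) = 0.6486.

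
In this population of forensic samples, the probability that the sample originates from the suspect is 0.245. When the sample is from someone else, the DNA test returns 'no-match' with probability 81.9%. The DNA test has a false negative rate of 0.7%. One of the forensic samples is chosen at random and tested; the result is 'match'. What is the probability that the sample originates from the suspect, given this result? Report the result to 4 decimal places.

P(H | E) ≈ 0.6403

Let H be the event that the sample originates from the suspect. P(H) = 0.245, so P(¬H) = 0.755. With E the 'match' result, P(E|H) = 0.993 and P(E|¬H) = 0.181.
P(E) = 0.993·0.245 + 0.181·0.755 = 0.24329 + 0.13665 = 0.37994.
By Bayes' theorem, P(H|E) = 0.24329 / 0.37994 = 0.6403.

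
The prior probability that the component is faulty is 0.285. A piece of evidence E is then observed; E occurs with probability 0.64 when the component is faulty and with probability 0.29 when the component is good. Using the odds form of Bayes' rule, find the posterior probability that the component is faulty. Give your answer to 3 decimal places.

Posterior probability ≈ 0.468

Prior odds = 0.285/(1−0.285) = 0.39860. In log-odds, ln(0.39860) = -0.91979.
Add log likelihood ratio: ln(2.2069) = 0.79159.
Posterior log-odds = -0.12821, so posterior odds = exp(-0.12821) = 0.87967. Converting, P(H|E) = 0.87967/1.8797 = 0.468.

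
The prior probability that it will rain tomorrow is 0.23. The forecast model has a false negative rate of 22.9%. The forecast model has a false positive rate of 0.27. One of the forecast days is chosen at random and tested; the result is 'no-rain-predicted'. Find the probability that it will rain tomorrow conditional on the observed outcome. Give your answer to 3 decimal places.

P(H | E) ≈ 0.086

Write H for 'it will rain tomorrow'. Prior odds H:¬H = 0.23/0.77 = 0.29870. For the 'no-rain-predicted' outcome, the likelihood ratio is 0.229/0.73 = 0.31370.
Posterior odds = 0.29870 × 0.31370 = 0.093702, so P(H|E) = 0.093702/(1+0.093702) = 0.086.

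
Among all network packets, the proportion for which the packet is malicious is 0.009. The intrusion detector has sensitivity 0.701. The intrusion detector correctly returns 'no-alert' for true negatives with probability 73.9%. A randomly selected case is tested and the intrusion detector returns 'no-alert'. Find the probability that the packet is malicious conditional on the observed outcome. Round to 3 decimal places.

P(H | E) ≈ 0.004

Write H for 'the packet is malicious'. Prior odds H:¬H = 0.009/0.991 = 0.0090817. For the 'no-alert' outcome, the likelihood ratio is 0.299/0.739 = 0.40460.
Posterior odds = 0.0090817 × 0.40460 = 0.0036745, so P(H|E) = 0.0036745/(1+0.0036745) = 0.004.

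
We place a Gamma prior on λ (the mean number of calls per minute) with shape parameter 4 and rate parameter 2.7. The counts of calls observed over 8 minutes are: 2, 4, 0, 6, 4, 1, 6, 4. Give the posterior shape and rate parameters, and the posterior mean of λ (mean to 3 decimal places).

Posterior: Gamma(shape=31, rate=10.7); mean ≈ 2.897

Total count ∑xᵢ = 27 over n = 8 minutes.
Gamma is conjugate to the Poisson likelihood: posterior is Gamma(shape = 4+27 = 31, rate = 2.7+8 = 10.7).
Posterior mean = shape/rate = 31/10.7 = 2.897.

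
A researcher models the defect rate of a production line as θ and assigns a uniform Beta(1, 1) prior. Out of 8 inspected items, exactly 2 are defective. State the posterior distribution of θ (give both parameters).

Posterior: Beta(3, 7)

Observing 2 successes and 6 failures updates Beta(1, 1) by adding the success and failure counts to the two shape parameters: α = 1+2 = 3, β = 1+6 = 7.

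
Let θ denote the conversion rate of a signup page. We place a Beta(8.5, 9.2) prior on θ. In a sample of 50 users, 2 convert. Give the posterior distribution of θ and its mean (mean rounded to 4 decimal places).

Posterior: Beta(10.5, 57.2); mean ≈ 0.1551

The binomial likelihood is conjugate to the Beta prior: with 2 successes and 48 failures, the posterior is Beta(8.5+2, 9.2+48) = Beta(10.5, 57.2).
E[θ | data] = 10.5/(10.5+57.2) = 0.1551.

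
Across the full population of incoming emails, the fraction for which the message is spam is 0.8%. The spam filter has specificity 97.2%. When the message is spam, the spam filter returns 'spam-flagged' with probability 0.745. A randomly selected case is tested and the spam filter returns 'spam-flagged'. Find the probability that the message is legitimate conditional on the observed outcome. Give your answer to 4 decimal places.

Write H for 'the message is spam'. Prior odds H:¬H = 0.008/0.992 = 0.0080645. For the 'spam-flagged' outcome, the likelihood ratio is 0.745/0.028 = 26.607.
Posterior odds = 0.0080645 × 26.607 = 0.21457, so P(H|E) = 0.21457/(1+0.21457) = 0.1767. Then P(¬H|E) = 1 − 0.1767 = 0.8233.

P(¬H | E) ≈ 0.8233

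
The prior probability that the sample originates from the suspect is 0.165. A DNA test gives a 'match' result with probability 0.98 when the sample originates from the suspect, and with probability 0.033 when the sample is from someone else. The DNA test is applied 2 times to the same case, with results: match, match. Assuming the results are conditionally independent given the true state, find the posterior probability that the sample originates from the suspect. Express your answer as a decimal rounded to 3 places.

Posterior P(H) ≈ 0.994

With H the event that the sample originates from the suspect, the joint likelihood of the observed sequence is P(data|H) = 0.98·0.98 = 0.96040 and P(data|¬H) = 0.033·0.033 = 0.0010890.
Bayes: P(H|data) = 0.165·0.96040 / (0.165·0.96040 + 0.835·0.0010890) = 0.15847/0.15938 = 0.9943.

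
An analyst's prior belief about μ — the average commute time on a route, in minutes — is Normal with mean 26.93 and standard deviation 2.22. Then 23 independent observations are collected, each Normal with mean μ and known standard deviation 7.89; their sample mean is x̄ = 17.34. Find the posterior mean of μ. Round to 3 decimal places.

With known σ, the Normal prior is conjugate. Weight on the data is w = (n/σ²)/(n/σ² + 1/τ₀²) = 0.369465/(0.369465+0.202906) = 0.64550.
Posterior mean = w·x̄ + (1−w)·μ₀ = 0.64550·17.34 + 0.35450·26.93 = 20.740.

Posterior mean ≈ 20.740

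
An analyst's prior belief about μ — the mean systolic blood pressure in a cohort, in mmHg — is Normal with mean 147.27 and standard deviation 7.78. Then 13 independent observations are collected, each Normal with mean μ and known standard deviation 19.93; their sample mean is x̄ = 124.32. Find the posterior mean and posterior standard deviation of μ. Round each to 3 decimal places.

With known σ, the Normal prior is conjugate. Weight on the data is w = (n/σ²)/(n/σ² + 1/τ₀²) = 0.0327287/(0.0327287+0.0165212) = 0.66454.
Posterior mean = w·x̄ + (1−w)·μ₀ = 0.66454·124.32 + 0.33546·147.27 = 132.019. Posterior variance = 1/(0.0327287+0.0165212) = 20.3046, so SD = 4.506.

Posterior mean ≈ 132.019; posterior SD ≈ 4.506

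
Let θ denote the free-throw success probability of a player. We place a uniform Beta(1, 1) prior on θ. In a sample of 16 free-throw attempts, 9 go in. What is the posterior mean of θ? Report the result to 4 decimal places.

Posterior mean ≈ 0.5556

The binomial likelihood is conjugate to the Beta prior: with 9 successes and 7 failures, the posterior is Beta(1+9, 1+7) = Beta(10, 8).
E[θ | data] = 10/(10+8) = 0.5556.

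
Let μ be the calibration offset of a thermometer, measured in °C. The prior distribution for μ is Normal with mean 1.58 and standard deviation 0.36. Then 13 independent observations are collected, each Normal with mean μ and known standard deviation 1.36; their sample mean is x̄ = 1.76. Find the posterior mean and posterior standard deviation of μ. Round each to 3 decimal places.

Posterior mean ≈ 1.666; posterior SD ≈ 0.260

With known σ, the Normal prior is conjugate. Weight on the data is w = (n/σ²)/(n/σ² + 1/τ₀²) = 7.02855/(7.02855+7.71605) = 0.47669.
Posterior mean = w·x̄ + (1−w)·μ₀ = 0.47669·1.76 + 0.52331·1.58 = 1.666. Posterior variance = 1/(7.02855+7.71605) = 0.0678215, so SD = 0.260.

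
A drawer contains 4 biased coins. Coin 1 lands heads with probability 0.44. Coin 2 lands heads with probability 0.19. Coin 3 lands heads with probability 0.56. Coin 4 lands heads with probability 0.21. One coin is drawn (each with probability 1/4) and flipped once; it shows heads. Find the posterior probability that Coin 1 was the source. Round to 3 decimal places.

Tabulate prior·likelihood by source: [1] prior 0.25, lik 0.44, product 0.1100; [2] prior 0.25, lik 0.19, product 0.04750; [3] prior 0.25, lik 0.56, product 0.1400; [4] prior 0.25, lik 0.21, product 0.05250.
Normalizing constant = 0.35000; the posterior for Coin 1 is its product over the sum, 0.1100/0.35000 = 0.314.

Posterior probability ≈ 0.314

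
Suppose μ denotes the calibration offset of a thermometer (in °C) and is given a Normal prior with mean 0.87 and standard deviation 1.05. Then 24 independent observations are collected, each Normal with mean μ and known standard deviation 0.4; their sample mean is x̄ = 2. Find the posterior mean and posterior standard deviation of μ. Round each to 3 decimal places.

Posterior mean ≈ 1.993; posterior SD ≈ 0.081

Prior precision 1/τ₀² = 1/1.05² = 0.907029; data precision n/σ² = 24/0.4² = 150.000.
Posterior precision = 0.907029 + 150.000 = 150.907, giving posterior SD = 1/√150.907 = 0.081.
Posterior mean = (0.907029·0.87 + 150.000·2) / 150.907 = 1.993.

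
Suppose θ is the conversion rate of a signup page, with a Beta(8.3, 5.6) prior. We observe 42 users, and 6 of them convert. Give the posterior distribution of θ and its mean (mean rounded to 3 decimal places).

Observing 6 successes and 36 failures updates Beta(8.3, 5.6) by adding the success and failure counts to the two shape parameters: α = 8.3+6 = 14.3, β = 5.6+36 = 41.6.
E[θ | data] = 14.3/(14.3+41.6) = 0.256.

Posterior: Beta(14.3, 41.6); mean ≈ 0.256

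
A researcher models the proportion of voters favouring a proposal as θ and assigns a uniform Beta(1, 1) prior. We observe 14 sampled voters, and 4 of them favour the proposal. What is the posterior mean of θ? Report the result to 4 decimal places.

The binomial likelihood is conjugate to the Beta prior: with 4 successes and 10 failures, the posterior is Beta(1+4, 1+10) = Beta(5, 11).
Posterior mean = α/(α+β) = 5/16 = 0.3125.

Posterior mean ≈ 0.3125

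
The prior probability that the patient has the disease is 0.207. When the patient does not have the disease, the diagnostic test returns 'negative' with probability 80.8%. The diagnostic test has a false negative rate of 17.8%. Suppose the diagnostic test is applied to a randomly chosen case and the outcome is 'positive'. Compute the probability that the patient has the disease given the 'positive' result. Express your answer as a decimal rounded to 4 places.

Write H for 'the patient has the disease'. Prior odds H:¬H = 0.207/0.793 = 0.26103. For the 'positive' outcome, the likelihood ratio is 0.822/0.192 = 4.2812.
Posterior odds = 0.26103 × 4.2812 = 1.1176, so P(H|E) = 1.1176/(1+1.1176) = 0.5278.

P(H | E) ≈ 0.5278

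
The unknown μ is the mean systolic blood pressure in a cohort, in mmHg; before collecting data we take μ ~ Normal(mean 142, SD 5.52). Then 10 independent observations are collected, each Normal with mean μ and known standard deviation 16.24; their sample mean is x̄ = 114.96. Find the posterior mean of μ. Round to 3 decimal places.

Posterior mean ≈ 127.506

Prior precision 1/τ₀² = 1/5.52² = 0.0328187; data precision n/σ² = 10/16.24² = 0.0379165.
Posterior precision = 0.0328187 + 0.0379165 = 0.0707352.
Posterior mean = (0.0328187·142 + 0.0379165·114.96) / 0.0707352 = 127.506.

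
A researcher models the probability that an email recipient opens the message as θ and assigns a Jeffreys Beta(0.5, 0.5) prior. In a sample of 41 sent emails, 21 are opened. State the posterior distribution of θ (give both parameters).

Posterior: Beta(21.5, 20.5)

The binomial likelihood is conjugate to the Beta prior: with 21 successes and 20 failures, the posterior is Beta(0.5+21, 0.5+20) = Beta(21.5, 20.5).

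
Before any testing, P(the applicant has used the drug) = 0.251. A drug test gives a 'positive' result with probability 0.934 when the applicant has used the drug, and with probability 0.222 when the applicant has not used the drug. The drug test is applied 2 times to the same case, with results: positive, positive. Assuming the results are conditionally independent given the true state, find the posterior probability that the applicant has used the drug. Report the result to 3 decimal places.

Posterior P(H) ≈ 0.856

With H the event that the applicant has used the drug, the joint likelihood of the observed sequence is P(data|H) = 0.934·0.934 = 0.87236 and P(data|¬H) = 0.222·0.222 = 0.049284.
Bayes: P(H|data) = 0.251·0.87236 / (0.251·0.87236 + 0.749·0.049284) = 0.21896/0.25588 = 0.8557.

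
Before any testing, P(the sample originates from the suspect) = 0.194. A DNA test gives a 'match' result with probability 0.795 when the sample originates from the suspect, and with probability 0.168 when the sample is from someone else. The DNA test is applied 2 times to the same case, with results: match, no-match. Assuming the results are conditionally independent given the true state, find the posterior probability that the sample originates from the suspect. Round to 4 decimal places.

Posterior P(H) ≈ 0.2191

Let H be the event that the sample originates from the suspect; start with P(H) = 0.194. P('match'|H) = 0.795, P('match'|¬H) = 0.168.
Update on result 1 ('match'): P(H) ← 0.795·0.1940 / (0.795·0.1940 + 0.168·0.8060) = 0.15423/0.28964 = 0.5325.
Update on result 2 ('no-match'): P(H) ← 0.205·0.5325 / (0.205·0.5325 + 0.832·0.4675) = 0.10916/0.49813 = 0.2191.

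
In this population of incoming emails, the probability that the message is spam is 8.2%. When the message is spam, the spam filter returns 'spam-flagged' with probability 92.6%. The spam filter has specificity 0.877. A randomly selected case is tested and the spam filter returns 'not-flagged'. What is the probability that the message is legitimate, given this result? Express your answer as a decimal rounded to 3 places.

Write H for 'the message is spam'. Prior odds H:¬H = 0.082/0.918 = 0.089325. For the 'not-flagged' outcome, the likelihood ratio is 0.074/0.877 = 0.084379.
Posterior odds = 0.089325 × 0.084379 = 0.0075371, so P(H|E) = 0.0075371/(1+0.0075371) = 0.007. Then P(¬H|E) = 1 − 0.007 = 0.993.

P(¬H | E) ≈ 0.993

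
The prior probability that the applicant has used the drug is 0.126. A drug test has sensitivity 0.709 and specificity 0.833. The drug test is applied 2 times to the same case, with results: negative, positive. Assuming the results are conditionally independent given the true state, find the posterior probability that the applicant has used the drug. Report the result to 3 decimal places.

Posterior P(H) ≈ 0.176

Let H be the event that the applicant has used the drug; start with P(H) = 0.126. P('positive'|H) = 0.709, P('positive'|¬H) = 0.167.
Update on result 1 ('negative'): P(H) ← 0.291·0.1260 / (0.291·0.1260 + 0.833·0.8740) = 0.036666/0.76471 = 0.0479.
Update on result 2 ('positive'): P(H) ← 0.709·0.0479 / (0.709·0.0479 + 0.167·0.9521) = 0.033995/0.19299 = 0.1762.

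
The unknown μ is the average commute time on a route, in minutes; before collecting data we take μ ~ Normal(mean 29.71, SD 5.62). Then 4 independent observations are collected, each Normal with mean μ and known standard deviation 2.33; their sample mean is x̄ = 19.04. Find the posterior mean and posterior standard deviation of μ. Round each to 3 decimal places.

Posterior mean ≈ 19.480; posterior SD ≈ 1.141

Prior precision 1/τ₀² = 1/5.62² = 0.0316612; data precision n/σ² = 4/2.33² = 0.736798.
Posterior precision = 0.0316612 + 0.736798 = 0.768459, giving posterior SD = 1/√0.768459 = 1.141.
Posterior mean = (0.0316612·29.71 + 0.736798·19.04) / 0.768459 = 19.480.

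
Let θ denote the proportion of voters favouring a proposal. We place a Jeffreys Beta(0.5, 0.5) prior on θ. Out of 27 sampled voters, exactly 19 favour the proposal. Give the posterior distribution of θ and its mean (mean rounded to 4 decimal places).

Observing 19 successes and 8 failures updates Beta(0.5, 0.5) by adding the success and failure counts to the two shape parameters: α = 0.5+19 = 19.5, β = 0.5+8 = 8.5.
E[θ | data] = 19.5/(19.5+8.5) = 0.6964.

Posterior: Beta(19.5, 8.5); mean ≈ 0.6964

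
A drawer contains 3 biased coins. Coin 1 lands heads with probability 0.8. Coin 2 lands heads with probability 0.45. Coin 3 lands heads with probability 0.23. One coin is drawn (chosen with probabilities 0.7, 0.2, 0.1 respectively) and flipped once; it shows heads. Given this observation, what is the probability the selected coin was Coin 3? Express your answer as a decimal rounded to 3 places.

Posterior probability ≈ 0.034

P(heads|C1) = 0.8; P(heads|C2) = 0.45; P(heads|C3) = 0.23.
Prior × likelihood for each source: 0.7·0.8=0.5600, 0.2·0.45=0.09000, 0.1·0.23=0.02300. Summing gives P(heads) = 0.67300.
P(Coin 3 | heads) = 0.02300 / 0.67300 = 0.034.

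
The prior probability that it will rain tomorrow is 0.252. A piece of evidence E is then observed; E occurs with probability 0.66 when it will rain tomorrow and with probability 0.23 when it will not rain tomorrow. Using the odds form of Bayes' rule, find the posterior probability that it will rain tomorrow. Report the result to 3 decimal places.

Prior odds = 0.252/(1−0.252) = 0.33690.
Likelihood ratio for E = 0.66/0.23 = 2.8696.
Posterior odds = prior odds × LR = 0.96675.
Posterior probability = odds/(1+odds) = 0.96675/1.9668 = 0.492.

Posterior probability ≈ 0.492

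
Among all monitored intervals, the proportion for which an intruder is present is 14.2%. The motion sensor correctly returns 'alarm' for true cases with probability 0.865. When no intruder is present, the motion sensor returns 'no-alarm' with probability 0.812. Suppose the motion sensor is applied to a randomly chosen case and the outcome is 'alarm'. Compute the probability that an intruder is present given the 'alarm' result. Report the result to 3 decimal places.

Let H be the event that an intruder is present. P(H) = 0.142, so P(¬H) = 0.858. With E the 'alarm' result, P(E|H) = 0.865 and P(E|¬H) = 0.188.
P(E) = 0.865·0.142 + 0.188·0.858 = 0.12283 + 0.16130 = 0.28413.
By Bayes' theorem, P(H|E) = 0.12283 / 0.28413 = 0.432.

P(H | E) ≈ 0.432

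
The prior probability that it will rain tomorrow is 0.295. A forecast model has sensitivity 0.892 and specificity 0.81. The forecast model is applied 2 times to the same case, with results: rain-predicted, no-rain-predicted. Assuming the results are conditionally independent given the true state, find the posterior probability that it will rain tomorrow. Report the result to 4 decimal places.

Posterior P(H) ≈ 0.2076

Let H be the event that it will rain tomorrow; start with P(H) = 0.295. P('rain-predicted'|H) = 0.892, P('rain-predicted'|¬H) = 0.19.
Update on result 1 ('rain-predicted'): P(H) ← 0.892·0.2950 / (0.892·0.2950 + 0.19·0.7050) = 0.26314/0.39709 = 0.6627.
Update on result 2 ('no-rain-predicted'): P(H) ← 0.108·0.6627 / (0.108·0.6627 + 0.81·0.3373) = 0.071568/0.34481 = 0.2076.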